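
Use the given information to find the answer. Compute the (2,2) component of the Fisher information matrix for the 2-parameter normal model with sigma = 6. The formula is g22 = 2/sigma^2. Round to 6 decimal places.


For the 2-parameter normal family, the Fisher metric has:
  g11 = 1/sigma^2, g22 = 2/sigma^2.
sigma = 6, sigma^2 = 36.
g22 = 0.055556

0.055556


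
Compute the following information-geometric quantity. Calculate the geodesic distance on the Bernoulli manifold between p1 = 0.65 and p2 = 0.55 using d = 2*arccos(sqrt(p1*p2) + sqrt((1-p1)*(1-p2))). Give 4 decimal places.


Geodesic distance on Bernoulli manifold:
d(p1,p2) = 2*arccos(sqrt(p1*p2) + sqrt((1-p1)*(1-p2))).
sqrt(p1*p2) = sqrt(0.65*0.55) = 0.597913.
sqrt((1-p1)*(1-p2)) = sqrt(0.35*0.45) = 0.396863.
arg = 0.597913 + 0.396863 = 0.994776.
d = 2*arccos(0.994776) = 0.2045

0.2045


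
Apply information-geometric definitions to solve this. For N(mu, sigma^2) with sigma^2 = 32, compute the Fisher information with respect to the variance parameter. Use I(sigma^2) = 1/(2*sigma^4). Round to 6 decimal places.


Fisher information for variance: I(sigma^2) = 1/(2*sigma^4).
sigma^2 = 32, so sigma^4 = 1024.
I = 1/(2*1024) = 1/2048 = 0.000488

0.000488


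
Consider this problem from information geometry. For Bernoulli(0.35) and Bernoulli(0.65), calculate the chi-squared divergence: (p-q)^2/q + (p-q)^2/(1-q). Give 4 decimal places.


Chi-squared divergence between Bernoulli distributions:
chi^2 = (p-q)^2/q + (p-q)^2/(1-q).
p = 0.35, q = 0.65, p-q = -0.3.
(p-q)^2 = 0.09.
term1 = 0.09/0.65 = 0.138462.
term2 = 0.09/0.35 = 0.257143.
chi^2 = 0.138462 + 0.257143 = 0.3956

0.3956


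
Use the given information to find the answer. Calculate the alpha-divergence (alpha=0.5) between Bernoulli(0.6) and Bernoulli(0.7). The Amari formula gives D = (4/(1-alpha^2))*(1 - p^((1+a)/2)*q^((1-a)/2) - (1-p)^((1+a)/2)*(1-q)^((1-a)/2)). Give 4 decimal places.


Amari alpha-divergence:
D = (4/(1-alpha^2))*(1 - p^((1+a)/2)*q^((1-a)/2) - (1-p)^((1+a)/2)*(1-q)^((1-a)/2)).
alpha = 0.5, p = 0.6, q = 0.7.
e1 = (1+alpha)/2 = 0.75, e2 = (1-alpha)/2 = 0.25.
t1 = p^e1 * q^e2 = 0.6^0.75 * 0.7^0.25 = 0.623574.
t2 = (1-p)^e1 * (1-q)^e2 = 0.4^0.75 * 0.3^0.25 = 0.372242.
4/(1-alpha^2) = 5.333333.
D = 5.333333*(1 - 0.623574 - 0.372242) = 0.0223

0.0223


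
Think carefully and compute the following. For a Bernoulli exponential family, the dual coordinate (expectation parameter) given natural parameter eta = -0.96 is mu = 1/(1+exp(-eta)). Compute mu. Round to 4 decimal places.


Dual coordinate (expectation parameter) for Bernoulli:
mu = 1/(1+exp(-eta)).
eta = -0.96.
exp(-eta) = exp(0.96) = 2.611696.
mu = 1/(1+2.611696) = 0.2769

0.2769


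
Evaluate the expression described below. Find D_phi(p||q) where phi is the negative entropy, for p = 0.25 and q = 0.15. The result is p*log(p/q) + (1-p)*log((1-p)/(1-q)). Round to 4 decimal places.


Bregman divergence with negative entropy generator:
D = p*log(p/q) + (1-p)*log((1-p)/(1-q)).
p = 0.25, q = 0.15.
p*log(p/q) = 0.25*log(0.25/0.15) = 0.127706.
(1-p)*log((1-p)/(1-q)) = 0.75*log(0.75/0.85) = -0.093872.
D = 0.127706 + -0.093872 = 0.0338

0.0338


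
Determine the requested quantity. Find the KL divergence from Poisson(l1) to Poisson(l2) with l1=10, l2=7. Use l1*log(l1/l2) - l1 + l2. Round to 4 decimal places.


KL divergence for Poisson:
KL = l1*log(l1/l2) - l1 + l2.
l1 = 10, l2 = 7.
log(10/7) = 0.356675.
l1*log(l1/l2) = 10 * 0.356675 = 3.566749.
KL = 3.566749 - 10 + 7 = 0.5667

0.5667


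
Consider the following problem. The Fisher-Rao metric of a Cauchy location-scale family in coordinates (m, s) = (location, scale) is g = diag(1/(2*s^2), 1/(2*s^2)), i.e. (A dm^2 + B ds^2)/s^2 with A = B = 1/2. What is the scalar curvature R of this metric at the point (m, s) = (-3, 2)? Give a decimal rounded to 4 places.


The metric has the form g = (A dm^2 + B ds^2)/s^2 with A = 1/2, B = 1/2.
Substitute u = sqrt(A/B)*m: g = B*(du^2 + ds^2)/s^2, i.e. B times the
Poincare upper half-plane metric, which has constant Gaussian curvature -1.
Scaling a 2D metric by a constant c divides the Gaussian curvature by c,
so K = -1/B = -1/(1/2) = -2.0000 everywhere (the point (m, s) = (-3, 2) is irrelevant:
the curvature is constant).
Scalar curvature in dimension 2: R = 2K = -2/(1/2) = -4.0000.

-4.0000


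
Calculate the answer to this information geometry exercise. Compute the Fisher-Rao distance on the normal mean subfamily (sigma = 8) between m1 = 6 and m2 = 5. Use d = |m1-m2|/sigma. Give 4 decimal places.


On the fixed-variance normal subfamily, geodesic distance = |m1-m2|/sigma.
|6 - 5| = 1.
sigma = 8.
d = 1/8 = 0.1250

0.1250


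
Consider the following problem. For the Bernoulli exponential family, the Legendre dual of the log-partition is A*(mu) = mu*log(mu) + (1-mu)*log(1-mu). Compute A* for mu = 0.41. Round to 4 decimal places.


Legendre transform for Bernoulli:
A*(mu) = mu*log(mu) + (1-mu)*log(1-mu).
mu = 0.41, 1-mu = 0.59.
mu*log(mu) = 0.41*log(0.41) = -0.365555.
(1-mu)*log(1-mu) = 0.59*log(0.59) = -0.311303.
A* = -0.365555 + -0.311303 = -0.6769

-0.6769


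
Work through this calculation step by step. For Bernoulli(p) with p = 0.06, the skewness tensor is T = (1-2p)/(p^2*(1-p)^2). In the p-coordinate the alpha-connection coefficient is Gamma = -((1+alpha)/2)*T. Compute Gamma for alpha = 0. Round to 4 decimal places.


Skewness (Amari-Chentsov) tensor: T = (1-2p)/(p^2*(1-p)^2).
p = 0.06, 1-2p = 0.88, p^2 = 0.0036, (1-p)^2 = 0.8836.
T = 0.88/(0.0036 * 0.8836) = 276.646044.
In the p-coordinate, Gamma^(alpha) = Gamma^(0) - (alpha/2)*T with Gamma^(0) = (1/2)*g'(p) = -T/2,
so Gamma^(alpha) = -((1+alpha)/2)*T.
alpha = 0, -(1+alpha)/2 = -0.5.
Gamma = -0.5 * 276.646044 = -138.3230

-138.3230


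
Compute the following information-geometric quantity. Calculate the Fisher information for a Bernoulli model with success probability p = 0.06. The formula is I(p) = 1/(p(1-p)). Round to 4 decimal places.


For Bernoulli(p), Fisher information is I(p) = 1/(p*(1-p)).
p = 0.06, 1-p = 0.94.
p*(1-p) = 0.0564.
I(p) = 1/0.0564 = 17.7305

17.7305


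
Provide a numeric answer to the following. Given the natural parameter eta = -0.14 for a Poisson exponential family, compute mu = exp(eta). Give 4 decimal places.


Expectation parameter for Poisson exponential family:
mu = exp(eta).
eta = -0.14.
mu = exp(-0.14) = 0.8694

0.8694


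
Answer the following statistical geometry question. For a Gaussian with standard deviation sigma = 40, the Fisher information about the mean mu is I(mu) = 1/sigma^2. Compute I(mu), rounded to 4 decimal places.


The Fisher information for the mean of a normal distribution is I(mu) = 1/sigma^2.
sigma = 40, so sigma^2 = 1600.
I(mu) = 1/1600 = 0.0006

0.0006


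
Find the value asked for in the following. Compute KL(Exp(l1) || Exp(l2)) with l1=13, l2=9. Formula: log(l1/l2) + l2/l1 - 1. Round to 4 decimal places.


KL divergence for exponential family:
KL = log(l1/l2) + l2/l1 - 1.
log(13/9) = 0.367725.
9/13 = 0.692308.
KL = 0.367725 + 0.692308 - 1 = 0.0600

0.0600


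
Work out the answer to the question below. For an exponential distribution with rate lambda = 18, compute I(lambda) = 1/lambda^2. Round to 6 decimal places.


Fisher information for exponential: I(lambda) = 1/lambda^2.
lambda = 18, lambda^2 = 324.
I = 1/324 = 0.003086

0.003086


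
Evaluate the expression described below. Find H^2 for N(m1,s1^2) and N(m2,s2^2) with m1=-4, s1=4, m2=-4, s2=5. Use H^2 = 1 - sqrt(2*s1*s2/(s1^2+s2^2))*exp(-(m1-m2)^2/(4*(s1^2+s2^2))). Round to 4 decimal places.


Squared Hellinger distance for Gaussians:
H^2 = 1 - sqrt(2*s1*s2/(s1^2+s2^2)) * exp(-(m1-m2)^2/(4*(s1^2+s2^2))).
s1^2 = 16, s2^2 = 25, s1^2+s2^2 = 41.
sqrt(2*4*5/(41)) = 0.98773.
(m1-m2)^2 = (0)^2 = 0.
exp(-0/(4*41)) = exp(0.0) = 1.0.
H^2 = 1 - 0.98773*1.0 = 0.0123

0.0123


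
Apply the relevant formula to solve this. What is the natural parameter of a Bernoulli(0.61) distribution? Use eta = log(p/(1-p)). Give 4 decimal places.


Natural parameter for Bernoulli: eta = log(p/(1-p)).
p = 0.61, 1-p = 0.39.
p/(1-p) = 1.564103.
eta = log(1.564103) = 0.4473

0.4473


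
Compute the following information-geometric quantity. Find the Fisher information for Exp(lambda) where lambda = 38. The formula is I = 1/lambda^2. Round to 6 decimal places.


Fisher information for exponential: I(lambda) = 1/lambda^2.
lambda = 38, lambda^2 = 1444.
I = 1/1444 = 0.000693

0.000693


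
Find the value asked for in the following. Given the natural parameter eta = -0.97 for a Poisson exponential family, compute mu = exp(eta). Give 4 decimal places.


Expectation parameter for Poisson exponential family:
mu = exp(eta).
eta = -0.97.
mu = exp(-0.97) = 0.3791

0.3791


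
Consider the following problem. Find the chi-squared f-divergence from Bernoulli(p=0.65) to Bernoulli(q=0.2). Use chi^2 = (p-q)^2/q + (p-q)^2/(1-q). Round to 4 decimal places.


Chi-squared divergence between Bernoulli distributions:
chi^2 = (p-q)^2/q + (p-q)^2/(1-q).
p = 0.65, q = 0.2, p-q = 0.45.
(p-q)^2 = 0.2025.
term1 = 0.2025/0.2 = 1.0125.
term2 = 0.2025/0.8 = 0.253125.
chi^2 = 1.0125 + 0.253125 = 1.2656

1.2656


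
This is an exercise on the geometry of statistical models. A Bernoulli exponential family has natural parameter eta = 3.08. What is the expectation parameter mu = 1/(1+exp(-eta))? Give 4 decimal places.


Dual coordinate (expectation parameter) for Bernoulli:
mu = 1/(1+exp(-eta)).
eta = 3.08.
exp(-eta) = exp(-3.08) = 0.045959.
mu = 1/(1+0.045959) = 0.9561

0.9561


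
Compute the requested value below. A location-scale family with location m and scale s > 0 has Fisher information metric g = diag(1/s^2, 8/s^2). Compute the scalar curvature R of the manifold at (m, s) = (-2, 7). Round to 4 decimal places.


The metric has the form g = (A dm^2 + B ds^2)/s^2 with A = 1, B = 8.
Substitute u = sqrt(A/B)*m: g = B*(du^2 + ds^2)/s^2, i.e. B times the
Poincare upper half-plane metric, which has constant Gaussian curvature -1.
Scaling a 2D metric by a constant c divides the Gaussian curvature by c,
so K = -1/B = -1/(8) = -0.1250 everywhere (the point (m, s) = (-2, 7) is irrelevant:
the curvature is constant).
Scalar curvature in dimension 2: R = 2K = -2/(8) = -0.2500.

-0.2500


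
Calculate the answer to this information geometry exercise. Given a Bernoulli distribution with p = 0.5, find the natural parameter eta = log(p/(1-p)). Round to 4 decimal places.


Natural parameter for Bernoulli: eta = log(p/(1-p)).
p = 0.5, 1-p = 0.5.
p/(1-p) = 1.0.
eta = log(1.0) = 0.0000

0.0000


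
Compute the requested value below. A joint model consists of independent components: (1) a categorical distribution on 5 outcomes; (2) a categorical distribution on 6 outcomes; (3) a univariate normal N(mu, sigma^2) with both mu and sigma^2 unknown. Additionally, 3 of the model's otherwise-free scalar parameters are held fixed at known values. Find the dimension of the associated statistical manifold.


The dimension of a statistical manifold equals the number of free
(independent) real parameters of the model. For a product of independent
blocks the parameter counts add.
- categorical on 5 outcomes (probabilities sum to 1): 5-1 = 4.
- categorical on 6 outcomes (probabilities sum to 1): 6-1 = 5.
- normal (mu, sigma^2): 2.
Total = 4 + 5 + 2 = 11.
3 parameter(s) fixed at known values: 11 - 3 = 8.
Dimension = 8

8


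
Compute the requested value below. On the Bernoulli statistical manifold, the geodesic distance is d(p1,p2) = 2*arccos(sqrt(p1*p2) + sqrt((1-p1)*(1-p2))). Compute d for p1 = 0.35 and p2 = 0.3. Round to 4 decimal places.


Geodesic distance on Bernoulli manifold:
d(p1,p2) = 2*arccos(sqrt(p1*p2) + sqrt((1-p1)*(1-p2))).
sqrt(p1*p2) = sqrt(0.35*0.3) = 0.324037.
sqrt((1-p1)*(1-p2)) = sqrt(0.65*0.7) = 0.674537.
arg = 0.324037 + 0.674537 = 0.998574.
d = 2*arccos(0.998574) = 0.1068

0.1068


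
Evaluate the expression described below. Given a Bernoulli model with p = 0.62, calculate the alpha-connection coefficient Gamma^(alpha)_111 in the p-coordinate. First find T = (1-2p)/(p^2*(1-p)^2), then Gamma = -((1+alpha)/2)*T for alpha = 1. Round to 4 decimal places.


Skewness (Amari-Chentsov) tensor: T = (1-2p)/(p^2*(1-p)^2).
p = 0.62, 1-2p = -0.24, p^2 = 0.3844, (1-p)^2 = 0.1444.
T = -0.24/(0.3844 * 0.1444) = -4.323751.
In the p-coordinate, Gamma^(alpha) = Gamma^(0) - (alpha/2)*T with Gamma^(0) = (1/2)*g'(p) = -T/2,
so Gamma^(alpha) = -((1+alpha)/2)*T.
alpha = 1, -(1+alpha)/2 = -1.0.
Gamma = -1.0 * -4.323751 = 4.3238

4.3238


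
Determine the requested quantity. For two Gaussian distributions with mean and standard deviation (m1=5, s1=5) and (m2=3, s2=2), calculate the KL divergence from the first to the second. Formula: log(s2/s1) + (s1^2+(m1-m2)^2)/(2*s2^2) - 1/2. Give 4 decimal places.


KL divergence between normal distributions:
KL = log(s2/s1) + (s1^2 + (m1-m2)^2)/(2*s2^2) - 1/2.
log(2/5) = -0.916291.
(5^2 + (5-3)^2)/(2*2^2) = (25 + 4)/8 = 3.625.
KL = -0.916291 + 3.625 - 0.5 = 2.2087

2.2087


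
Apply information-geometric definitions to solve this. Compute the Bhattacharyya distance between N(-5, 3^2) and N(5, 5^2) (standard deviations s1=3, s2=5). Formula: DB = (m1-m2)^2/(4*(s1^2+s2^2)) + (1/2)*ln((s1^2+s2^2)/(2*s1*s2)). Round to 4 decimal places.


Bhattacharyya distance between two Gaussians:
DB = (m1-m2)^2/(4*(s1^2+s2^2)) + (1/2)*ln((s1^2+s2^2)/(2*s1*s2)).
(m1-m2)^2 = (-10)^2 = 100.
s1^2+s2^2 = 9 + 25 = 34.
term1 = 100/136 = 0.735294.
term2 = 0.5*ln(34/30.0) = 0.062582.
DB = 0.735294 + 0.062582 = 0.7979

0.7979


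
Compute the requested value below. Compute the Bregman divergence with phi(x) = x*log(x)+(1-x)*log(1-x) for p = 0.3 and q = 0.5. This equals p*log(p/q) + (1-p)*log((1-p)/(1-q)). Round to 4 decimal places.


Bregman divergence with negative entropy generator:
D = p*log(p/q) + (1-p)*log((1-p)/(1-q)).
p = 0.3, q = 0.5.
p*log(p/q) = 0.3*log(0.3/0.5) = -0.153248.
(1-p)*log((1-p)/(1-q)) = 0.7*log(0.7/0.5) = 0.235531.
D = -0.153248 + 0.235531 = 0.0823

0.0823


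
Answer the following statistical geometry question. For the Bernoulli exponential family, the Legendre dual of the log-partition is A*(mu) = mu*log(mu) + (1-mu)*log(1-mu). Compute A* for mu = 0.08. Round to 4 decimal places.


Legendre transform for Bernoulli:
A*(mu) = mu*log(mu) + (1-mu)*log(1-mu).
mu = 0.08, 1-mu = 0.92.
mu*log(mu) = 0.08*log(0.08) = -0.202058.
(1-mu)*log(1-mu) = 0.92*log(0.92) = -0.076711.
A* = -0.202058 + -0.076711 = -0.2788

-0.2788


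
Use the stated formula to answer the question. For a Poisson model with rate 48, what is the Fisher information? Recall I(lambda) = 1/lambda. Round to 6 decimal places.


Fisher information for Poisson: I(lambda) = 1/lambda.
lambda = 48.
I(lambda) = 1/48 = 0.020833

0.020833


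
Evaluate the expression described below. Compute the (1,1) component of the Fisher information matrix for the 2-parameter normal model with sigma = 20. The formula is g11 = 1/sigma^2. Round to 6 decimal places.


For the 2-parameter normal family, the Fisher metric has:
  g11 = 1/sigma^2, g22 = 2/sigma^2.
sigma = 20, sigma^2 = 400.
g11 = 0.002500

0.002500


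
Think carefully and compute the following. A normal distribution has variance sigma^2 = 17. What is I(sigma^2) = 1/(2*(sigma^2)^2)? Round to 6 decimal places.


Fisher information for variance: I(sigma^2) = 1/(2*sigma^4).
sigma^2 = 17, so sigma^4 = 289.
I = 1/(2*289) = 1/578 = 0.001730

0.001730


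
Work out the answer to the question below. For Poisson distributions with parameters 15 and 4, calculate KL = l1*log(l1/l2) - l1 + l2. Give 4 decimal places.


KL divergence for Poisson:
KL = l1*log(l1/l2) - l1 + l2.
l1 = 15, l2 = 4.
log(15/4) = 1.321756.
l1*log(l1/l2) = 15 * 1.321756 = 19.826338.
KL = 19.826338 - 15 + 4 = 8.8263

8.8263


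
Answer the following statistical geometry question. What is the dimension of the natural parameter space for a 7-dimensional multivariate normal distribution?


Exponential family dimension calculation:
For 7-dim MVN: mean has 7 params, covariance has 7*8/2 = 28 unique entries.
Total dim = 7 + 28 = 35.

35


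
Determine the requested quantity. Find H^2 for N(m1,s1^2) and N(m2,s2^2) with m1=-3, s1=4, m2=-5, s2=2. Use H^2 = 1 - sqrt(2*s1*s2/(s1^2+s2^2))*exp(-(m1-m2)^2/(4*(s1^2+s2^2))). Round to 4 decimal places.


Squared Hellinger distance for Gaussians:
H^2 = 1 - sqrt(2*s1*s2/(s1^2+s2^2)) * exp(-(m1-m2)^2/(4*(s1^2+s2^2))).
s1^2 = 16, s2^2 = 4, s1^2+s2^2 = 20.
sqrt(2*4*2/(20)) = 0.894427.
(m1-m2)^2 = (2)^2 = 4.
exp(-4/(4*20)) = exp(-0.05) = 0.951229.
H^2 = 1 - 0.894427*0.951229 = 0.1492

0.1492


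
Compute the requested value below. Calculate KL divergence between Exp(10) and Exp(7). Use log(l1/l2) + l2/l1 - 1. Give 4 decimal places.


KL divergence for exponential family:
KL = log(l1/l2) + l2/l1 - 1.
log(10/7) = 0.356675.
7/10 = 0.7.
KL = 0.356675 + 0.7 - 1 = 0.0567

0.0567


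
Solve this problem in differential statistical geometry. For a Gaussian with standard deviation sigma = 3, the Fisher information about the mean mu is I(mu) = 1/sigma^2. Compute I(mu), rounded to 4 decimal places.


The Fisher information for the mean of a normal distribution is I(mu) = 1/sigma^2.
sigma = 3, so sigma^2 = 9.
I(mu) = 1/9 = 0.1111

0.1111


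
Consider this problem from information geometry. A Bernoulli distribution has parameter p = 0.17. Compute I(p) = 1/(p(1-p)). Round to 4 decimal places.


For Bernoulli(p), Fisher information is I(p) = 1/(p*(1-p)).
p = 0.17, 1-p = 0.83.
p*(1-p) = 0.1411.
I(p) = 1/0.1411 = 7.0872

7.0872


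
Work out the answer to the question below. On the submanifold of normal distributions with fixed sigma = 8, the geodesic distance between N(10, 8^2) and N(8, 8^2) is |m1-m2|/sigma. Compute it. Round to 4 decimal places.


On the fixed-variance normal subfamily, geodesic distance = |m1-m2|/sigma.
|10 - 8| = 2.
sigma = 8.
d = 2/8 = 0.2500

0.2500


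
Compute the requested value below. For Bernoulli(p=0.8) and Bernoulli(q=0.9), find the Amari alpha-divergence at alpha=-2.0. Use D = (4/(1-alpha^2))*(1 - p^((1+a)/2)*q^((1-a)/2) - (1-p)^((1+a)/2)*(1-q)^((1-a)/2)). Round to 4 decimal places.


Amari alpha-divergence:
D = (4/(1-alpha^2))*(1 - p^((1+a)/2)*q^((1-a)/2) - (1-p)^((1+a)/2)*(1-q)^((1-a)/2)).
alpha = -2.0, p = 0.8, q = 0.9.
e1 = (1+alpha)/2 = -0.5, e2 = (1-alpha)/2 = 1.5.
t1 = p^e1 * q^e2 = 0.8^-0.5 * 0.9^1.5 = 0.954594.
t2 = (1-p)^e1 * (1-q)^e2 = 0.2^-0.5 * 0.1^1.5 = 0.070711.
4/(1-alpha^2) = -1.333333.
D = -1.333333*(1 - 0.954594 - 0.070711) = 0.0337

0.0337


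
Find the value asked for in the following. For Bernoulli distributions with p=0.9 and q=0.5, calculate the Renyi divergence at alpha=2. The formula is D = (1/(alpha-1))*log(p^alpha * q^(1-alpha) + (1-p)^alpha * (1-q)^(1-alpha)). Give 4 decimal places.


Renyi divergence of order alpha between Bernoulli distributions:
D = (1/(alpha-1))*log(p^alpha * q^(1-alpha) + (1-p)^alpha * (1-q)^(1-alpha)).
alpha = 2, p = 0.9, q = 0.5.
p^alpha * q^(1-alpha) = 0.9^2 * 0.5^-1 = 1.62.
(1-p)^alpha * (1-q)^(1-alpha) = 0.1^2 * 0.5^-1 = 0.02.
sum = 1.62 + 0.02 = 1.64.
D = (1/1)*log(1.64) = 0.4947

0.4947


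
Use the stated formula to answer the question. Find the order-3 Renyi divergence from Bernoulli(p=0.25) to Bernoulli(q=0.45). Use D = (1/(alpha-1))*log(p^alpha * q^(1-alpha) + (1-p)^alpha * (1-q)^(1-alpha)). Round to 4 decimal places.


Renyi divergence of order alpha between Bernoulli distributions:
D = (1/(alpha-1))*log(p^alpha * q^(1-alpha) + (1-p)^alpha * (1-q)^(1-alpha)).
alpha = 3, p = 0.25, q = 0.45.
p^alpha * q^(1-alpha) = 0.25^3 * 0.45^-2 = 0.07716.
(1-p)^alpha * (1-q)^(1-alpha) = 0.75^3 * 0.55^-2 = 1.394628.
sum = 0.07716 + 1.394628 = 1.471789.
D = (1/2)*log(1.471789) = 0.1932

0.1932


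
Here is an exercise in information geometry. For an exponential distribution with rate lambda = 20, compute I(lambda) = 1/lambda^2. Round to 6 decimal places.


Fisher information for exponential: I(lambda) = 1/lambda^2.
lambda = 20, lambda^2 = 400.
I = 1/400 = 0.002500

0.002500


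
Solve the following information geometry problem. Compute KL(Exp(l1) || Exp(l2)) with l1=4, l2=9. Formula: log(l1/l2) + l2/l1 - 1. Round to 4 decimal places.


KL divergence for exponential family:
KL = log(l1/l2) + l2/l1 - 1.
log(4/9) = -0.81093.
9/4 = 2.25.
KL = -0.81093 + 2.25 - 1 = 0.4391

0.4391


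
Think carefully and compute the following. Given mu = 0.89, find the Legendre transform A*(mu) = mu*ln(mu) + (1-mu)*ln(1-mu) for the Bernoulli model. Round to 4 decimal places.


Legendre transform for Bernoulli:
A*(mu) = mu*log(mu) + (1-mu)*log(1-mu).
mu = 0.89, 1-mu = 0.11.
mu*log(mu) = 0.89*log(0.89) = -0.103715.
(1-mu)*log(1-mu) = 0.11*log(0.11) = -0.2428.
A* = -0.103715 + -0.2428 = -0.3465

-0.3465


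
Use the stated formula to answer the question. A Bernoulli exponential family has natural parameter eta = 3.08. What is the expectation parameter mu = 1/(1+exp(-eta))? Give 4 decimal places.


Dual coordinate (expectation parameter) for Bernoulli:
mu = 1/(1+exp(-eta)).
eta = 3.08.
exp(-eta) = exp(-3.08) = 0.045959.
mu = 1/(1+0.045959) = 0.9561

0.9561


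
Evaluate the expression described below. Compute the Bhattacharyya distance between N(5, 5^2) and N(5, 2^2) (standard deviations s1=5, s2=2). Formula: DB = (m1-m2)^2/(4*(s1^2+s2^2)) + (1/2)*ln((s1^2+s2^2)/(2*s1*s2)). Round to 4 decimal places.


Bhattacharyya distance between two Gaussians:
DB = (m1-m2)^2/(4*(s1^2+s2^2)) + (1/2)*ln((s1^2+s2^2)/(2*s1*s2)).
(m1-m2)^2 = (0)^2 = 0.
s1^2+s2^2 = 25 + 4 = 29.
term1 = 0/116 = 0.0.
term2 = 0.5*ln(29/20.0) = 0.185782.
DB = 0.0 + 0.185782 = 0.1858

0.1858


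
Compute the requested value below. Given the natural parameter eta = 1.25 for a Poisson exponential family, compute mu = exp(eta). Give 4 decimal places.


Expectation parameter for Poisson exponential family:
mu = exp(eta).
eta = 1.25.
mu = exp(1.25) = 3.4903

3.4903


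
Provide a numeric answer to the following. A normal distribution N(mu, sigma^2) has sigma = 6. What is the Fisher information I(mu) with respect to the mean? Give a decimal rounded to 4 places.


The Fisher information for the mean of a normal distribution is I(mu) = 1/sigma^2.
sigma = 6, so sigma^2 = 36.
I(mu) = 1/36 = 0.0278

0.0278


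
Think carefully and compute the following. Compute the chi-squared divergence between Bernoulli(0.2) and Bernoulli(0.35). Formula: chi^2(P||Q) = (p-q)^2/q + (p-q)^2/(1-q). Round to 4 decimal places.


Chi-squared divergence between Bernoulli distributions:
chi^2 = (p-q)^2/q + (p-q)^2/(1-q).
p = 0.2, q = 0.35, p-q = -0.15.
(p-q)^2 = 0.0225.
term1 = 0.0225/0.35 = 0.064286.
term2 = 0.0225/0.65 = 0.034615.
chi^2 = 0.064286 + 0.034615 = 0.0989

0.0989


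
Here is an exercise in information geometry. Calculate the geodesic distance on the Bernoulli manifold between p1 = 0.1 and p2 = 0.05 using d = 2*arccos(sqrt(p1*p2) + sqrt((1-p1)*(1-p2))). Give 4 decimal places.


Geodesic distance on Bernoulli manifold:
d(p1,p2) = 2*arccos(sqrt(p1*p2) + sqrt((1-p1)*(1-p2))).
sqrt(p1*p2) = sqrt(0.1*0.05) = 0.070711.
sqrt((1-p1)*(1-p2)) = sqrt(0.9*0.95) = 0.924662.
arg = 0.070711 + 0.924662 = 0.995373.
d = 2*arccos(0.995373) = 0.1925

0.1925


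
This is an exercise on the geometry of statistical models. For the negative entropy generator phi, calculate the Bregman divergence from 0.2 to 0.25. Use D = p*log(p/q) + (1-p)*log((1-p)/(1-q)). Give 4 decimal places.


Bregman divergence with negative entropy generator:
D = p*log(p/q) + (1-p)*log((1-p)/(1-q)).
p = 0.2, q = 0.25.
p*log(p/q) = 0.2*log(0.2/0.25) = -0.044629.
(1-p)*log((1-p)/(1-q)) = 0.8*log(0.8/0.75) = 0.051631.
D = -0.044629 + 0.051631 = 0.0070

0.0070


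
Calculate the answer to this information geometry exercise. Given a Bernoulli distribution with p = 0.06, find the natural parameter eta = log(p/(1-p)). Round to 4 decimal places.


Natural parameter for Bernoulli: eta = log(p/(1-p)).
p = 0.06, 1-p = 0.94.
p/(1-p) = 0.06383.
eta = log(0.06383) = -2.7515

-2.7515


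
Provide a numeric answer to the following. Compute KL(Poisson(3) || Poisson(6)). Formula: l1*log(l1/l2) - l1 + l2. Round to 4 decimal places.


KL divergence for Poisson:
KL = l1*log(l1/l2) - l1 + l2.
l1 = 3, l2 = 6.
log(3/6) = -0.693147.
l1*log(l1/l2) = 3 * -0.693147 = -2.079442.
KL = -2.079442 - 3 + 6 = 0.9206

0.9206


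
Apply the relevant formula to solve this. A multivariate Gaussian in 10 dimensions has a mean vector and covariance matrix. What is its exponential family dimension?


Exponential family dimension calculation:
For 10-dim MVN: mean has 10 params, covariance has 10*11/2 = 55 unique entries.
Total dim = 10 + 55 = 65.

65


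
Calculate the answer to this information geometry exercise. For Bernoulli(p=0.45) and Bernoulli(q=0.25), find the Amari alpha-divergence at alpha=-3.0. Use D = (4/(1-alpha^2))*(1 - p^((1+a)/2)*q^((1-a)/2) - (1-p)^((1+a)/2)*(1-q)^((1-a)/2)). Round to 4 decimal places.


Amari alpha-divergence:
D = (4/(1-alpha^2))*(1 - p^((1+a)/2)*q^((1-a)/2) - (1-p)^((1+a)/2)*(1-q)^((1-a)/2)).
alpha = -3.0, p = 0.45, q = 0.25.
e1 = (1+alpha)/2 = -1.0, e2 = (1-alpha)/2 = 2.0.
t1 = p^e1 * q^e2 = 0.45^-1.0 * 0.25^2.0 = 0.138889.
t2 = (1-p)^e1 * (1-q)^e2 = 0.55^-1.0 * 0.75^2.0 = 1.022727.
4/(1-alpha^2) = -0.5.
D = -0.5*(1 - 0.138889 - 1.022727) = 0.0808

0.0808


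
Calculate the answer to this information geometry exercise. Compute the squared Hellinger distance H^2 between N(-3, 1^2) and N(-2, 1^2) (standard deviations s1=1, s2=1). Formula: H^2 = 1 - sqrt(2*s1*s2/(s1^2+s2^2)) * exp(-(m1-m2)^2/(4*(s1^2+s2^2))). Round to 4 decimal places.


Squared Hellinger distance for Gaussians:
H^2 = 1 - sqrt(2*s1*s2/(s1^2+s2^2)) * exp(-(m1-m2)^2/(4*(s1^2+s2^2))).
s1^2 = 1, s2^2 = 1, s1^2+s2^2 = 2.
sqrt(2*1*1/(2)) = 1.0.
(m1-m2)^2 = (-1)^2 = 1.
exp(-1/(4*2)) = exp(-0.125) = 0.882497.
H^2 = 1 - 1.0*0.882497 = 0.1175

0.1175


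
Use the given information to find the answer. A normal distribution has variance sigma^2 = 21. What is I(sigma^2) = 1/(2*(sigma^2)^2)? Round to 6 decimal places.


Fisher information for variance: I(sigma^2) = 1/(2*sigma^4).
sigma^2 = 21, so sigma^4 = 441.
I = 1/(2*441) = 1/882 = 0.001134

0.001134


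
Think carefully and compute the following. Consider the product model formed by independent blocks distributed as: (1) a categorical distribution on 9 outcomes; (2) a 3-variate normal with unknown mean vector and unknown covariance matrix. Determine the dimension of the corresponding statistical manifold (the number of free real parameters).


The dimension of a statistical manifold equals the number of free
(independent) real parameters of the model. For a product of independent
blocks the parameter counts add.
- categorical on 9 outcomes (probabilities sum to 1): 9-1 = 8.
- 3-variate normal: 3 (mean) + 3*4/2 = 6 (symmetric covariance) = 9.
Total = 8 + 9 = 17.
Dimension = 17

17


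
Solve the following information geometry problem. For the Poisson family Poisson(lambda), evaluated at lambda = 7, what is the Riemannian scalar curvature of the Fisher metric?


This family has a single free parameter, so its statistical manifold
is 1-dimensional. The Riemann curvature tensor of any 1-dimensional
Riemannian manifold vanishes identically, so R = 0.

0


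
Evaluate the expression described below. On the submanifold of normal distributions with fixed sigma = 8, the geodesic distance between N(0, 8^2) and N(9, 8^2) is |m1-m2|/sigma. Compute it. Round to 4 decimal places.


On the fixed-variance normal subfamily, geodesic distance = |m1-m2|/sigma.
|0 - 9| = 9.
sigma = 8.
d = 9/8 = 1.1250

1.1250


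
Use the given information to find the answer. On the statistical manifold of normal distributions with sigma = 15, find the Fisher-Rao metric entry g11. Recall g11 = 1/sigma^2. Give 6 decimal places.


For the 2-parameter normal family, the Fisher metric has:
  g11 = 1/sigma^2, g22 = 2/sigma^2.
sigma = 15, sigma^2 = 225.
g11 = 0.004444

0.004444


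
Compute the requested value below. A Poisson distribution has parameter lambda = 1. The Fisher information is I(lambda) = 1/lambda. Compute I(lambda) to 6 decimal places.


Fisher information for Poisson: I(lambda) = 1/lambda.
lambda = 1.
I(lambda) = 1/1 = 1.000000

1.000000


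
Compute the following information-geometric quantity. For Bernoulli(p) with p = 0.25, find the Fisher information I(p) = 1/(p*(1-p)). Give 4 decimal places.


For Bernoulli(p), Fisher information is I(p) = 1/(p*(1-p)).
p = 0.25, 1-p = 0.75.
p*(1-p) = 0.1875.
I(p) = 1/0.1875 = 5.3333

5.3333


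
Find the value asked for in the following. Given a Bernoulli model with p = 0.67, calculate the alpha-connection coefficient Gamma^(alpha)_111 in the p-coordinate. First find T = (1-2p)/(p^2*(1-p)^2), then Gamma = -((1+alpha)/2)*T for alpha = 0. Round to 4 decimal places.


Skewness (Amari-Chentsov) tensor: T = (1-2p)/(p^2*(1-p)^2).
p = 0.67, 1-2p = -0.34, p^2 = 0.4489, (1-p)^2 = 0.1089.
T = -0.34/(0.4489 * 0.1089) = -6.955069.
In the p-coordinate, Gamma^(alpha) = Gamma^(0) - (alpha/2)*T with Gamma^(0) = (1/2)*g'(p) = -T/2,
so Gamma^(alpha) = -((1+alpha)/2)*T.
alpha = 0, -(1+alpha)/2 = -0.5.
Gamma = -0.5 * -6.955069 = 3.4775

3.4775


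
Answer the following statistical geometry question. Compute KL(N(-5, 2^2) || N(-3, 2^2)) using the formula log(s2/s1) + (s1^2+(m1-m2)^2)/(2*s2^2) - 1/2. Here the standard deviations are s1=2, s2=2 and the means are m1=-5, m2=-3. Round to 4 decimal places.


KL divergence between normal distributions:
KL = log(s2/s1) + (s1^2 + (m1-m2)^2)/(2*s2^2) - 1/2.
log(2/2) = 0.0.
(2^2 + (-5--3)^2)/(2*2^2) = (4 + 4)/8 = 1.0.
KL = 0.0 + 1.0 - 0.5 = 0.5000

0.5000


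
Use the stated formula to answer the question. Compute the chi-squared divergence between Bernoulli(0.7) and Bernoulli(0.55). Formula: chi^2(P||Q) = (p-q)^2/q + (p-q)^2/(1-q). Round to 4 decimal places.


Chi-squared divergence between Bernoulli distributions:
chi^2 = (p-q)^2/q + (p-q)^2/(1-q).
p = 0.7, q = 0.55, p-q = 0.15.
(p-q)^2 = 0.0225.
term1 = 0.0225/0.55 = 0.040909.
term2 = 0.0225/0.45 = 0.05.
chi^2 = 0.040909 + 0.05 = 0.0909

0.0909


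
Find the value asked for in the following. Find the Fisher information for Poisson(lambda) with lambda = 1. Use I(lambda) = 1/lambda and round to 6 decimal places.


Fisher information for Poisson: I(lambda) = 1/lambda.
lambda = 1.
I(lambda) = 1/1 = 1.000000

1.000000


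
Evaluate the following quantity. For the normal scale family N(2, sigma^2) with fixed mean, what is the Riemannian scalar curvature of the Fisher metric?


This family has a single free parameter, so its statistical manifold
is 1-dimensional. The Riemann curvature tensor of any 1-dimensional
Riemannian manifold vanishes identically, so R = 0.

0


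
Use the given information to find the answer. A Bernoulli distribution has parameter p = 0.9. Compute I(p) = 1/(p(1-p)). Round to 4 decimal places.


For Bernoulli(p), Fisher information is I(p) = 1/(p*(1-p)).
p = 0.9, 1-p = 0.1.
p*(1-p) = 0.09.
I(p) = 1/0.09 = 11.1111

11.1111


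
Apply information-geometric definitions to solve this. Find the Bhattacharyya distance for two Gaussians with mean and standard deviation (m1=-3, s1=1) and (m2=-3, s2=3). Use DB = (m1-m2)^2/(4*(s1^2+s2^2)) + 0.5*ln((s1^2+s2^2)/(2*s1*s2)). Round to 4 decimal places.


Bhattacharyya distance between two Gaussians:
DB = (m1-m2)^2/(4*(s1^2+s2^2)) + (1/2)*ln((s1^2+s2^2)/(2*s1*s2)).
(m1-m2)^2 = (0)^2 = 0.
s1^2+s2^2 = 1 + 9 = 10.
term1 = 0/40 = 0.0.
term2 = 0.5*ln(10/6.0) = 0.255413.
DB = 0.0 + 0.255413 = 0.2554

0.2554


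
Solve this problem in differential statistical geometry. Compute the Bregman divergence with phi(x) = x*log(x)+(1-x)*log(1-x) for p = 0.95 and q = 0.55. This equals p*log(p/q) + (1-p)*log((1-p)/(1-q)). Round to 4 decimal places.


Bregman divergence with negative entropy generator:
D = p*log(p/q) + (1-p)*log((1-p)/(1-q)).
p = 0.95, q = 0.55.
p*log(p/q) = 0.95*log(0.95/0.55) = 0.519217.
(1-p)*log((1-p)/(1-q)) = 0.05*log(0.05/0.45) = -0.109861.
D = 0.519217 + -0.109861 = 0.4094

0.4094


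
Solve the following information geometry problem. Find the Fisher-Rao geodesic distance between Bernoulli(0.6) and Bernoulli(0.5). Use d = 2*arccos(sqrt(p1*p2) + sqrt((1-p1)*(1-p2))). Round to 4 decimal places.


Geodesic distance on Bernoulli manifold:
d(p1,p2) = 2*arccos(sqrt(p1*p2) + sqrt((1-p1)*(1-p2))).
sqrt(p1*p2) = sqrt(0.6*0.5) = 0.547723.
sqrt((1-p1)*(1-p2)) = sqrt(0.4*0.5) = 0.447214.
arg = 0.547723 + 0.447214 = 0.994936.
d = 2*arccos(0.994936) = 0.2014

0.2014


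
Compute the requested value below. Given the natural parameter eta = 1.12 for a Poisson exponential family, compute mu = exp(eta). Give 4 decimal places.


Expectation parameter for Poisson exponential family:
mu = exp(eta).
eta = 1.12.
mu = exp(1.12) = 3.0649

3.0649


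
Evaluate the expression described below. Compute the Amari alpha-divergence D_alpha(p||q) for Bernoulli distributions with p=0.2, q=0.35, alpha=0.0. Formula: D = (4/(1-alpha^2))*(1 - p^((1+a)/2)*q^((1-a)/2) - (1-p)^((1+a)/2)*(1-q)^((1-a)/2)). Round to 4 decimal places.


Amari alpha-divergence:
D = (4/(1-alpha^2))*(1 - p^((1+a)/2)*q^((1-a)/2) - (1-p)^((1+a)/2)*(1-q)^((1-a)/2)).
alpha = 0.0, p = 0.2, q = 0.35.
e1 = (1+alpha)/2 = 0.5, e2 = (1-alpha)/2 = 0.5.
t1 = p^e1 * q^e2 = 0.2^0.5 * 0.35^0.5 = 0.264575.
t2 = (1-p)^e1 * (1-q)^e2 = 0.8^0.5 * 0.65^0.5 = 0.72111.
4/(1-alpha^2) = 4.0.
D = 4.0*(1 - 0.264575 - 0.72111) = 0.0573

0.0573


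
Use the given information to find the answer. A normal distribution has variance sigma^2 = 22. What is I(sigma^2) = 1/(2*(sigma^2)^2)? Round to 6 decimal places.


Fisher information for variance: I(sigma^2) = 1/(2*sigma^4).
sigma^2 = 22, so sigma^4 = 484.
I = 1/(2*484) = 1/968 = 0.001033

0.001033


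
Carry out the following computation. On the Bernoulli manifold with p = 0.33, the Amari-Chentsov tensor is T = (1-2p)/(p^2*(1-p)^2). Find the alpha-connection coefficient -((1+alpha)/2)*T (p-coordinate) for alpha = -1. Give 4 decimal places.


Skewness (Amari-Chentsov) tensor: T = (1-2p)/(p^2*(1-p)^2).
p = 0.33, 1-2p = 0.34, p^2 = 0.1089, (1-p)^2 = 0.4489.
T = 0.34/(0.1089 * 0.4489) = 6.955069.
In the p-coordinate, Gamma^(alpha) = Gamma^(0) - (alpha/2)*T with Gamma^(0) = (1/2)*g'(p) = -T/2,
so Gamma^(alpha) = -((1+alpha)/2)*T.
alpha = -1, -(1+alpha)/2 = 0.0.
Gamma = 0.0 * 6.955069 = 0.0000

0.0000


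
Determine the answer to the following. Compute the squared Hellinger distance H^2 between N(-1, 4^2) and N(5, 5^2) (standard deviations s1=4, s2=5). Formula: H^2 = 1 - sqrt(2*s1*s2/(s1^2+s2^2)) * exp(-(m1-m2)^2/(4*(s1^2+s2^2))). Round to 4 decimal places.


Squared Hellinger distance for Gaussians:
H^2 = 1 - sqrt(2*s1*s2/(s1^2+s2^2)) * exp(-(m1-m2)^2/(4*(s1^2+s2^2))).
s1^2 = 16, s2^2 = 25, s1^2+s2^2 = 41.
sqrt(2*4*5/(41)) = 0.98773.
(m1-m2)^2 = (-6)^2 = 36.
exp(-36/(4*41)) = exp(-0.219512) = 0.80291.
H^2 = 1 - 0.98773*0.80291 = 0.2069

0.2069


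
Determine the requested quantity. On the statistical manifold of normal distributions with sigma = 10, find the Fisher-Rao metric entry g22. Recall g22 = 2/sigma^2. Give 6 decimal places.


For the 2-parameter normal family, the Fisher metric has:
  g11 = 1/sigma^2, g22 = 2/sigma^2.
sigma = 10, sigma^2 = 100.
g22 = 0.020000

0.020000


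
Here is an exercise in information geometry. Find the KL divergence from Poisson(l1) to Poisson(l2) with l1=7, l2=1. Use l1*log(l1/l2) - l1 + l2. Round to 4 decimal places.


KL divergence for Poisson:
KL = l1*log(l1/l2) - l1 + l2.
l1 = 7, l2 = 1.
log(7/1) = 1.94591.
l1*log(l1/l2) = 7 * 1.94591 = 13.621371.
KL = 13.621371 - 7 + 1 = 7.6214

7.6214


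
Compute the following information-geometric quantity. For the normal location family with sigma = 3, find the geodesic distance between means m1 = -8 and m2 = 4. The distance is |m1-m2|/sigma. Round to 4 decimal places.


On the fixed-variance normal subfamily, geodesic distance = |m1-m2|/sigma.
|-8 - 4| = 12.
sigma = 3.
d = 12/3 = 4.0000

4.0000


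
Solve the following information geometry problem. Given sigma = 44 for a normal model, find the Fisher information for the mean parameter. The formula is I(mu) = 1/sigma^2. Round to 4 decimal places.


The Fisher information for the mean of a normal distribution is I(mu) = 1/sigma^2.
sigma = 44, so sigma^2 = 1936.
I(mu) = 1/1936 = 0.0005

0.0005


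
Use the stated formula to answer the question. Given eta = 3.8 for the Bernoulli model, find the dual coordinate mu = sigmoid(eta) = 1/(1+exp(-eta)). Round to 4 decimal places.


Dual coordinate (expectation parameter) for Bernoulli:
mu = 1/(1+exp(-eta)).
eta = 3.8.
exp(-eta) = exp(-3.8) = 0.022371.
mu = 1/(1+0.022371) = 0.9781

0.9781


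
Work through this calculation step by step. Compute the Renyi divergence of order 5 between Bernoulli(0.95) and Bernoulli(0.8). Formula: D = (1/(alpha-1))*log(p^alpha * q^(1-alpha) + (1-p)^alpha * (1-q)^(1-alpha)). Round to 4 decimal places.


Renyi divergence of order alpha between Bernoulli distributions:
D = (1/(alpha-1))*log(p^alpha * q^(1-alpha) + (1-p)^alpha * (1-q)^(1-alpha)).
alpha = 5, p = 0.95, q = 0.8.
p^alpha * q^(1-alpha) = 0.95^5 * 0.8^-4 = 1.889114.
(1-p)^alpha * (1-q)^(1-alpha) = 0.05^5 * 0.2^-4 = 0.000195.
sum = 1.889114 + 0.000195 = 1.889309.
D = (1/4)*log(1.889309) = 0.1591

0.1591


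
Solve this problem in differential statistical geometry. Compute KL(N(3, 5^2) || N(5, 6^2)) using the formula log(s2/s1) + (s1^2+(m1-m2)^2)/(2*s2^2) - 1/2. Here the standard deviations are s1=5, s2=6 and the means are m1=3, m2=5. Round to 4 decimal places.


KL divergence between normal distributions:
KL = log(s2/s1) + (s1^2 + (m1-m2)^2)/(2*s2^2) - 1/2.
log(6/5) = 0.182322.
(5^2 + (3-5)^2)/(2*6^2) = (25 + 4)/72 = 0.402778.
KL = 0.182322 + 0.402778 - 0.5 = 0.0851

0.0851


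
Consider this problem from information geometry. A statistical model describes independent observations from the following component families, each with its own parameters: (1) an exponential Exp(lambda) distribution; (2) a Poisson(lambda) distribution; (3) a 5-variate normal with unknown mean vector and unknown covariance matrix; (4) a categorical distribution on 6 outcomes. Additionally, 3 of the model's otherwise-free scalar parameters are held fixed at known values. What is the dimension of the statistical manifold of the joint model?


The dimension of a statistical manifold equals the number of free
(independent) real parameters of the model. For a product of independent
blocks the parameter counts add.
- exponential (lambda): 1.
- Poisson (lambda): 1.
- 5-variate normal: 5 (mean) + 5*6/2 = 15 (symmetric covariance) = 20.
- categorical on 6 outcomes (probabilities sum to 1): 6-1 = 5.
Total = 1 + 1 + 20 + 5 = 27.
3 parameter(s) fixed at known values: 27 - 3 = 24.
Dimension = 24

24


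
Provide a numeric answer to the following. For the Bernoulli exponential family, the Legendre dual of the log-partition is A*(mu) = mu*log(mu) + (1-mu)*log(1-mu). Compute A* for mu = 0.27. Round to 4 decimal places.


Legendre transform for Bernoulli:
A*(mu) = mu*log(mu) + (1-mu)*log(1-mu).
mu = 0.27, 1-mu = 0.73.
mu*log(mu) = 0.27*log(0.27) = -0.35352.
(1-mu)*log(1-mu) = 0.73*log(0.73) = -0.229739.
A* = -0.35352 + -0.229739 = -0.5833

-0.5833


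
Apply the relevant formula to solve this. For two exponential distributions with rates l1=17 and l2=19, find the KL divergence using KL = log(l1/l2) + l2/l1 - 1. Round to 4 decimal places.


KL divergence for exponential family:
KL = log(l1/l2) + l2/l1 - 1.
log(17/19) = -0.111226.
19/17 = 1.117647.
KL = -0.111226 + 1.117647 - 1 = 0.0064

0.0064


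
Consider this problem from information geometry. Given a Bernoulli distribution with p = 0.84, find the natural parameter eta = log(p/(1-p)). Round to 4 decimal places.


Natural parameter for Bernoulli: eta = log(p/(1-p)).
p = 0.84, 1-p = 0.16.
p/(1-p) = 5.25.
eta = log(5.25) = 1.6582

1.6582


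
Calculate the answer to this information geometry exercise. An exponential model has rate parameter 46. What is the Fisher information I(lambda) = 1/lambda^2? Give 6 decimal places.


Fisher information for exponential: I(lambda) = 1/lambda^2.
lambda = 46, lambda^2 = 2116.
I = 1/2116 = 0.000473

0.000473
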